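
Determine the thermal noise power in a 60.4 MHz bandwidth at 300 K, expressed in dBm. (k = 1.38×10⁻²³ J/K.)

−96.0 dBm

P_n = kTB = 1.38×10⁻²³ × 300 × 6.04×10⁷ = 2.50×10⁻¹³ W
In dBm: 10 log₁₀(2.50×10⁻¹³ / 10⁻³) = −96.0 dBm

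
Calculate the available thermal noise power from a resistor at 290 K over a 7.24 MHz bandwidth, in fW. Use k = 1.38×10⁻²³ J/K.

P_n = kTB = 1.38×10⁻²³ × 290 × 7.24×10⁶ = 2.90×10⁻¹⁴ W = 29.0 fW

29.0 fW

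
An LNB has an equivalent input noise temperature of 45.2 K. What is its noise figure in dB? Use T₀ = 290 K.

0.629 dB

F = 1 + T_e/T₀ = 1 + 45.2/290 = 1.15586
NF = 10 log₁₀(1.15586) = 0.629 dB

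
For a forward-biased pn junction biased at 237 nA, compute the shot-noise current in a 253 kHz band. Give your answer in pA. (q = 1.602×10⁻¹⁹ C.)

139 pA

I_n = √(2qI·B)
2qI·B = 2 × 1.602×10⁻¹⁹ × 2.37×10⁻⁷ × 2.53×10⁵ = 1.92×10⁻²⁰ A²
I_n = √(1.92×10⁻²⁰) = 1.39×10⁻¹⁰ A = 139 pA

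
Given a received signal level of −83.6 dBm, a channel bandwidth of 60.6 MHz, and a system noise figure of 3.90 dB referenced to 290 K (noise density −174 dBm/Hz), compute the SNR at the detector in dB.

8.7 dB

Noise floor: N = −174 + 10 log₁₀(B) + NF
10 log₁₀(6.06×10⁷) = 77.82 dB
N = −174 + 77.82 + 3.90 = −92.28 dBm
SNR = P_sig − N = −83.6 − (−92.28) = 8.68 dB → 8.7 dB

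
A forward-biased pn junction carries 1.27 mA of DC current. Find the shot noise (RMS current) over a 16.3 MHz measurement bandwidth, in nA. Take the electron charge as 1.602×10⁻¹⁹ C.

I_n = √(2qI·B)
2qI·B = 2 × 1.602×10⁻¹⁹ × 1.27×10⁻³ × 1.63×10⁷ = 6.63×10⁻¹⁵ A²
I_n = √(6.63×10⁻¹⁵) = 8.14×10⁻⁸ A = 81.4 nA

81.4 nA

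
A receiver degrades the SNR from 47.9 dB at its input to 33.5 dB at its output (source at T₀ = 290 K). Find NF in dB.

NF (dB) = SNR_in(dB) − SNR_out(dB) when the source is at T₀
NF = 47.9 − 33.5 = 14.4 dB

14.4 dB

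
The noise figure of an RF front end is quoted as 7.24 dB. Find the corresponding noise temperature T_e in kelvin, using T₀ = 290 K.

1246 K

F = 10^(7.24/10) = 5.29663
T_e = (F − 1)·T₀ = (5.29663 − 1) × 290 = 1246 K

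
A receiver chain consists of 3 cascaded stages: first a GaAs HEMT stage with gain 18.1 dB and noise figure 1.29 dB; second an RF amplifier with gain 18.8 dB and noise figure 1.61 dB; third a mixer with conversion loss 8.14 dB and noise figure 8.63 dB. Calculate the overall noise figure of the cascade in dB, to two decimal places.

Convert to linear (a loss of L dB is a gain of −L dB): F_i = 10^(NF_i/10), G_i = 10^(G_i,dB/10)
  Stage 1: F_1 = 10^(1.29/10) = 1.346, G_1 = 10^(18.1/10) = 64.57
  Stage 2: F_2 = 10^(1.61/10) = 1.449, G_2 = 10^(18.8/10) = 75.86
  Stage 3: F_3 = 10^(8.63/10) = 7.295, G_3 = 10^(−8.14/10) = 0.1535
Friis cascade:
  F = 1.346 + (1.449 − 1)/64.57 + (7.295 − 1)/4898 = 1.354
NF = 10 log₁₀(1.354) = 1.32 dB

1.32 dB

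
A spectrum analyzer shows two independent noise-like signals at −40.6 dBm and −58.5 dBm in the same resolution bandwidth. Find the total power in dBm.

Convert to linear, add, convert back:
P₁ = 8.71×10⁻⁸ W, P₂ = 1.41×10⁻⁹ W
P_tot = 8.85×10⁻⁸ W → 10 log₁₀(P_tot / 10⁻³) = −40.5 dBm

−40.5 dBm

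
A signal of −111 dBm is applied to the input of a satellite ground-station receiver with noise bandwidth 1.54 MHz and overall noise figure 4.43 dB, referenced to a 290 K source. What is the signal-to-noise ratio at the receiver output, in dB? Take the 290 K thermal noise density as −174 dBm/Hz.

−3.3 dB

Noise floor: N = −174 + 10 log₁₀(B) + NF
10 log₁₀(1.54×10⁶) = 61.88 dB
N = −174 + 61.88 + 4.43 = −107.69 dBm
SNR = P_sig − N = −111 − (−107.69) = −3.31 dB → −3.3 dB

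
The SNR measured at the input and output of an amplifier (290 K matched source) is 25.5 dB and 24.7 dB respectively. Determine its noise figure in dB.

0.8 dB

NF (dB) = SNR_in(dB) − SNR_out(dB) when the source is at T₀
NF = 25.5 − 24.7 = 0.8 dB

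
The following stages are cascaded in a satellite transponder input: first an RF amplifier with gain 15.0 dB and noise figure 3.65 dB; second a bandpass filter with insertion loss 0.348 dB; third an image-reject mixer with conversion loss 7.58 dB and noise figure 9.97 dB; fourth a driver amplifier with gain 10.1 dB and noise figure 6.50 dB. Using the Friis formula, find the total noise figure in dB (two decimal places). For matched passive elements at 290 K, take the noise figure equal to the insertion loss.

Convert to linear (a loss of L dB is a gain of −L dB): F_i = 10^(NF_i/10), G_i = 10^(G_i,dB/10)
  Stage 1: F_1 = 10^(3.65/10) = 2.317, G_1 = 10^(15.0/10) = 31.62
  Stage 2: F_2 = 10^(0.348/10) = 1.083, G_2 = 10^(−0.348/10) = 0.9230
  Stage 3: F_3 = 10^(9.97/10) = 9.931, G_3 = 10^(−7.58/10) = 0.1746
  Stage 4: F_4 = 10^(6.50/10) = 4.467, G_4 = 10^(10.1/10) = 10.23
Friis cascade:
  F = 2.317 + (1.083 − 1)/31.62 + (9.931 − 1)/29.19 + (4.467 − 1)/5.096 = 3.306
NF = 10 log₁₀(3.306) = 5.19 dB

5.19 dB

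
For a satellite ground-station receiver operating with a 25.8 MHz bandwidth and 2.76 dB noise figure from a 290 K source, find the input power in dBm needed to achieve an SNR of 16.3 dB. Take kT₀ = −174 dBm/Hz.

Sensitivity = −174 + 10 log₁₀(B) + NF + SNR_min
= −174 + 74.12 + 2.76 + 16.3
= −80.82 dBm → −80.8 dBm

−80.8 dBm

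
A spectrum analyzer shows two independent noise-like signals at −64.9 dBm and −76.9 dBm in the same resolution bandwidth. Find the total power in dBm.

−64.6 dBm

Convert to linear, add, convert back:
P₁ = 3.24×10⁻¹⁰ W, P₂ = 2.04×10⁻¹¹ W
P_tot = 3.44×10⁻¹⁰ W → 10 log₁₀(P_tot / 10⁻³) = −64.6 dBm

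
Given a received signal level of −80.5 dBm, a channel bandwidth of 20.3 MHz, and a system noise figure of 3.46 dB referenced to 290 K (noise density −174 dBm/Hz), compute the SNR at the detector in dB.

17.0 dB

Noise floor: N = −174 + 10 log₁₀(B) + NF
10 log₁₀(2.03×10⁷) = 73.07 dB
N = −174 + 73.07 + 3.46 = −97.47 dBm
SNR = P_sig − N = −80.5 − (−97.47) = 16.97 dB → 17.0 dB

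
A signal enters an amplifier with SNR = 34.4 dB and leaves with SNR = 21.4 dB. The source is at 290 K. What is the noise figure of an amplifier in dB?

NF (dB) = SNR_in(dB) − SNR_out(dB) when the source is at T₀
NF = 34.4 − 21.4 = 13.0 dB

13.0 dB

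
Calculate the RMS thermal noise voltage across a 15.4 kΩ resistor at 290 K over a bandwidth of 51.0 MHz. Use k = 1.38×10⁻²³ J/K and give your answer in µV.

112 µV

V_n = √(4kTRB)
4kTRB = 4 × 1.38×10⁻²³ × 290 × 1.54×10⁴ × 5.10×10⁷ = 1.26×10⁻⁸ V²
V_n = √(1.26×10⁻⁸) = 1.12×10⁻⁴ V = 112 µV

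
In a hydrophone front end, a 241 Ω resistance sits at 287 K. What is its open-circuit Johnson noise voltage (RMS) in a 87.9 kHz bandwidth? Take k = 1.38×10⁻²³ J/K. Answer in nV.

V_n = √(4kTRB)
4kTRB = 4 × 1.38×10⁻²³ × 287 × 2.41×10² × 8.79×10⁴ = 3.36×10⁻¹³ V²
V_n = √(3.36×10⁻¹³) = 5.79×10⁻⁷ V = 579 nV

579 nV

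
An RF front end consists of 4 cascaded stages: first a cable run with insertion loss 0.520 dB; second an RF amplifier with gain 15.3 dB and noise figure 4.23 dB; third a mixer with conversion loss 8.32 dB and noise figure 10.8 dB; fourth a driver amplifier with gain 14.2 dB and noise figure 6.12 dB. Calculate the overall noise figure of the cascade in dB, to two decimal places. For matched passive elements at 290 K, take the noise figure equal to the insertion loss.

6.08 dB

Convert to linear (a loss of L dB is a gain of −L dB): F_i = 10^(NF_i/10), G_i = 10^(G_i,dB/10)
  Stage 1: F_1 = 10^(0.520/10) = 1.127, G_1 = 10^(−0.520/10) = 0.8872
  Stage 2: F_2 = 10^(4.23/10) = 2.649, G_2 = 10^(15.3/10) = 33.88
  Stage 3: F_3 = 10^(10.8/10) = 12.02, G_3 = 10^(−8.32/10) = 0.1472
  Stage 4: F_4 = 10^(6.12/10) = 4.093, G_4 = 10^(14.2/10) = 26.30
Friis cascade:
  F = 1.127 + (2.649 − 1)/0.8872 + (12.02 − 1)/30.06 + (4.093 − 1)/4.426 = 4.051
NF = 10 log₁₀(4.051) = 6.08 dB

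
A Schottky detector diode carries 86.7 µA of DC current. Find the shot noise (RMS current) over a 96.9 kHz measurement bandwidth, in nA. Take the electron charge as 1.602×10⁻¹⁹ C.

1.64 nA

I_n = √(2qI·B)
2qI·B = 2 × 1.602×10⁻¹⁹ × 8.67×10⁻⁵ × 9.69×10⁴ = 2.69×10⁻¹⁸ A²
I_n = √(2.69×10⁻¹⁸) = 1.64×10⁻⁹ A = 1.64 nA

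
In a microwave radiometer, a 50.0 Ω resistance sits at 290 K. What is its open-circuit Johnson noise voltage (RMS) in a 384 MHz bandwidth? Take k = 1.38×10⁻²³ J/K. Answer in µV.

V_n = √(4kTRB)
4kTRB = 4 × 1.38×10⁻²³ × 290 × 5.00×10¹ × 3.84×10⁸ = 3.07×10⁻¹⁰ V²
V_n = √(3.07×10⁻¹⁰) = 1.75×10⁻⁵ V = 17.5 µV

17.5 µV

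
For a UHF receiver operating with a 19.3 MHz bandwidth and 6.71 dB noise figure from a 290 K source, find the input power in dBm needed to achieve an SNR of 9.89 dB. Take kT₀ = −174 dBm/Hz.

−84.5 dBm

Sensitivity = −174 + 10 log₁₀(B) + NF + SNR_min
= −174 + 72.86 + 6.71 + 9.89
= −84.54 dBm → −84.5 dBm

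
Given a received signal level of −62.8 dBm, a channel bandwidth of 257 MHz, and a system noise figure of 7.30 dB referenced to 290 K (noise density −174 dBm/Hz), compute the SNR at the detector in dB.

19.8 dB

Noise floor: N = −174 + 10 log₁₀(B) + NF
10 log₁₀(2.57×10⁸) = 84.1 dB
N = −174 + 84.1 + 7.30 = −82.60 dBm
SNR = P_sig − N = −62.8 − (−82.60) = 19.80 dB → 19.8 dB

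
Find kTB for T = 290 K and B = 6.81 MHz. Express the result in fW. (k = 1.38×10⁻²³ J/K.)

27.3 fW

P_n = kTB = 1.38×10⁻²³ × 290 × 6.81×10⁶ = 2.73×10⁻¹⁴ W = 27.3 fW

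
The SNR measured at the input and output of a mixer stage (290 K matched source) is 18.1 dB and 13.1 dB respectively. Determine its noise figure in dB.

5.0 dB

NF (dB) = SNR_in(dB) − SNR_out(dB) when the source is at T₀
NF = 18.1 − 13.1 = 5.0 dB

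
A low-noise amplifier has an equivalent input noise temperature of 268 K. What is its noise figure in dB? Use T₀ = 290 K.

F = 1 + T_e/T₀ = 1 + 268/290 = 1.92414
NF = 10 log₁₀(1.92414) = 2.84 dB

2.84 dB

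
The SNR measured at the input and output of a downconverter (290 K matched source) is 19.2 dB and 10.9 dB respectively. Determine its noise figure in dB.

NF (dB) = SNR_in(dB) − SNR_out(dB) when the source is at T₀
NF = 19.2 − 10.9 = 8.3 dB

8.3 dB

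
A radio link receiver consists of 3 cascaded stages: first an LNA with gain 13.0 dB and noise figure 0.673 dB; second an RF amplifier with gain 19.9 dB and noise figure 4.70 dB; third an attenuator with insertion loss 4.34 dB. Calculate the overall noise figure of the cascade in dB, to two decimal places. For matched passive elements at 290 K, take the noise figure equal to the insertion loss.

1.03 dB

Convert to linear (a loss of L dB is a gain of −L dB): F_i = 10^(NF_i/10), G_i = 10^(G_i,dB/10)
  Stage 1: F_1 = 10^(0.673/10) = 1.168, G_1 = 10^(13.0/10) = 19.95
  Stage 2: F_2 = 10^(4.70/10) = 2.951, G_2 = 10^(19.9/10) = 97.72
  Stage 3: F_3 = 10^(4.34/10) = 2.716, G_3 = 10^(−4.34/10) = 0.3681
Friis cascade:
  F = 1.168 + (2.951 − 1)/19.95 + (2.716 − 1)/1950 = 1.266
NF = 10 log₁₀(1.266) = 1.03 dB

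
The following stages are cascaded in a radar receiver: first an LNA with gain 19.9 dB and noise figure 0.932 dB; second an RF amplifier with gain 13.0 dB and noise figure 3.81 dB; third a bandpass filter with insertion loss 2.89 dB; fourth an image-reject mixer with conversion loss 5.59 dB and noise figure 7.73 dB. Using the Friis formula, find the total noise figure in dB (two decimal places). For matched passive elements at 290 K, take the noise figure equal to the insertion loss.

Convert to linear (a loss of L dB is a gain of −L dB): F_i = 10^(NF_i/10), G_i = 10^(G_i,dB/10)
  Stage 1: F_1 = 10^(0.932/10) = 1.239, G_1 = 10^(19.9/10) = 97.72
  Stage 2: F_2 = 10^(3.81/10) = 2.404, G_2 = 10^(13.0/10) = 19.95
  Stage 3: F_3 = 10^(2.89/10) = 1.945, G_3 = 10^(−2.89/10) = 0.5140
  Stage 4: F_4 = 10^(7.73/10) = 5.929, G_4 = 10^(−5.59/10) = 0.2761
Friis cascade:
  F = 1.239 + (2.404 − 1)/97.72 + (1.945 − 1)/1950 + (5.929 − 1)/1002 = 1.259
NF = 10 log₁₀(1.259) = 1.00 dB

1.00 dB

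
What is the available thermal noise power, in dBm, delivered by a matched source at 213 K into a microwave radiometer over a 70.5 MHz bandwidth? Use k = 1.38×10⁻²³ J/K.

−96.8 dBm

P_n = kTB = 1.38×10⁻²³ × 213 × 7.05×10⁷ = 2.07×10⁻¹³ W
In dBm: 10 log₁₀(2.07×10⁻¹³ / 10⁻³) = −96.8 dBm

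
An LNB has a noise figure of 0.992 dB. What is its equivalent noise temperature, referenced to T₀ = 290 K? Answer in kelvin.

F = 10^(0.992/10) = 1.25661
T_e = (F − 1)·T₀ = (1.25661 − 1) × 290 = 74.4 K

74.4 K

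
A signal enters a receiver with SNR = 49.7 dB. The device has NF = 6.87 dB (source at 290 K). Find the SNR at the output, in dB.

By definition F = SNR_in/SNR_out, so in dB: SNR_out = SNR_in − NF
SNR_out = 49.7 − 6.87 = 42.83 dB

42.83 dB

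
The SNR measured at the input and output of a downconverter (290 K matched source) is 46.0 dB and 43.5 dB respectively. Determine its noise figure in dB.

2.5 dB

NF (dB) = SNR_in(dB) − SNR_out(dB) when the source is at T₀
NF = 46.0 − 43.5 = 2.5 dB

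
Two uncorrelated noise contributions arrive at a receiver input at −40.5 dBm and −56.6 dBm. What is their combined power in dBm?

Convert to linear, add, convert back:
P₁ = 8.91×10⁻⁸ W, P₂ = 2.19×10⁻⁹ W
P_tot = 9.13×10⁻⁸ W → 10 log₁₀(P_tot / 10⁻³) = −40.4 dBm

−40.4 dBm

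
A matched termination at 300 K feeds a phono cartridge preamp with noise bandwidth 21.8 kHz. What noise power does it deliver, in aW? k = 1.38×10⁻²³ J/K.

P_n = kTB = 1.38×10⁻²³ × 300 × 2.18×10⁴ = 9.03×10⁻¹⁷ W = 90.3 aW

90.3 aW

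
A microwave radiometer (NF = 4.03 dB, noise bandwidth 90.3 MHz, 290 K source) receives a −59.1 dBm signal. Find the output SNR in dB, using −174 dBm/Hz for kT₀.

31.3 dB

Noise floor: N = −174 + 10 log₁₀(B) + NF
10 log₁₀(9.03×10⁷) = 79.56 dB
N = −174 + 79.56 + 4.03 = −90.41 dBm
SNR = P_sig − N = −59.1 − (−90.41) = 31.31 dB → 31.3 dB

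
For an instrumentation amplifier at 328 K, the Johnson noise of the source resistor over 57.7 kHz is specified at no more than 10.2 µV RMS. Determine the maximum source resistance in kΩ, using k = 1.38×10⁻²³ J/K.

99.6 kΩ

Johnson–Nyquist: V_n = √(4kTRB) ⇒ R = V_n² / (4kTB)
4kTB = 4 × 1.38×10⁻²³ × 328 × 5.77×10⁴ = 1.04×10⁻¹⁵
R = (1.02×10⁻⁵)² / 1.04×10⁻¹⁵ = 9.96×10⁴ Ω = 99.6 kΩ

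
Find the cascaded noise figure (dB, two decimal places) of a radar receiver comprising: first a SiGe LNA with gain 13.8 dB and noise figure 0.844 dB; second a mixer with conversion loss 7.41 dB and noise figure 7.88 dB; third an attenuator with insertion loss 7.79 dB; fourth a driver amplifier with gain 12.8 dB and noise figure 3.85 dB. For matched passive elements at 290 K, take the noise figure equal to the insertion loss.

6.58 dB

Convert to linear (a loss of L dB is a gain of −L dB): F_i = 10^(NF_i/10), G_i = 10^(G_i,dB/10)
  Stage 1: F_1 = 10^(0.844/10) = 1.215, G_1 = 10^(13.8/10) = 23.99
  Stage 2: F_2 = 10^(7.88/10) = 6.138, G_2 = 10^(−7.41/10) = 0.1816
  Stage 3: F_3 = 10^(7.79/10) = 6.012, G_3 = 10^(−7.79/10) = 0.1663
  Stage 4: F_4 = 10^(3.85/10) = 2.427, G_4 = 10^(12.8/10) = 19.05
Friis cascade:
  F = 1.215 + (6.138 − 1)/23.99 + (6.012 − 1)/4.355 + (2.427 − 1)/0.7244 = 4.549
NF = 10 log₁₀(4.549) = 6.58 dB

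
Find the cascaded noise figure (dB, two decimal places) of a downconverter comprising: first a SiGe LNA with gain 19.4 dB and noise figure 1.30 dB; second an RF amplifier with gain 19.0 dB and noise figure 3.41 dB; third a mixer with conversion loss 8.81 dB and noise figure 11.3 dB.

Convert to linear (a loss of L dB is a gain of −L dB): F_i = 10^(NF_i/10), G_i = 10^(G_i,dB/10)
  Stage 1: F_1 = 10^(1.30/10) = 1.349, G_1 = 10^(19.4/10) = 87.10
  Stage 2: F_2 = 10^(3.41/10) = 2.193, G_2 = 10^(19.0/10) = 79.43
  Stage 3: F_3 = 10^(11.3/10) = 13.49, G_3 = 10^(−8.81/10) = 0.1315
Friis cascade:
  F = 1.349 + (2.193 − 1)/87.10 + (13.49 − 1)/6918 = 1.364
NF = 10 log₁₀(1.364) = 1.35 dB

1.35 dB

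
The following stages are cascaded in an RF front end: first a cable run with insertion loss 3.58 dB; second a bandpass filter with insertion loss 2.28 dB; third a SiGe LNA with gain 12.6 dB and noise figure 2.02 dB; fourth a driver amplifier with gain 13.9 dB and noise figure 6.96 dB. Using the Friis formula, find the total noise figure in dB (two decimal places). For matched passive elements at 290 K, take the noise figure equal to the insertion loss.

Convert to linear (a loss of L dB is a gain of −L dB): F_i = 10^(NF_i/10), G_i = 10^(G_i,dB/10)
  Stage 1: F_1 = 10^(3.58/10) = 2.280, G_1 = 10^(−3.58/10) = 0.4385
  Stage 2: F_2 = 10^(2.28/10) = 1.690, G_2 = 10^(−2.28/10) = 0.5916
  Stage 3: F_3 = 10^(2.02/10) = 1.592, G_3 = 10^(12.6/10) = 18.20
  Stage 4: F_4 = 10^(6.96/10) = 4.966, G_4 = 10^(13.9/10) = 24.55
Friis cascade:
  F = 2.280 + (1.690 − 1)/0.4385 + (1.592 − 1)/0.2594 + (4.966 − 1)/4.721 = 6.978
NF = 10 log₁₀(6.978) = 8.44 dB

8.44 dB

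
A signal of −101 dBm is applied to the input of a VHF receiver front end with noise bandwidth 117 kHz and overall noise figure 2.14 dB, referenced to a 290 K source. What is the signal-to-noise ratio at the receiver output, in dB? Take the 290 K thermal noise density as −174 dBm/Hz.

20.2 dB

Noise floor: N = −174 + 10 log₁₀(B) + NF
10 log₁₀(1.17×10⁵) = 50.68 dB
N = −174 + 50.68 + 2.14 = −121.18 dBm
SNR = P_sig − N = −101 − (−121.18) = 20.18 dB → 20.2 dB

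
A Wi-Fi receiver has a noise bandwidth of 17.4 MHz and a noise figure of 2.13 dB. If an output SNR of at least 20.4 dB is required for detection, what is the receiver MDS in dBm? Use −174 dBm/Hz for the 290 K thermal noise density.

−79.1 dBm

Sensitivity = −174 + 10 log₁₀(B) + NF + SNR_min
= −174 + 72.41 + 2.13 + 20.4
= −79.06 dBm → −79.1 dBm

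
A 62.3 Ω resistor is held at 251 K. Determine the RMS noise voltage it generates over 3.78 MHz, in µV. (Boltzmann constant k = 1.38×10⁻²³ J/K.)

1.81 µV

V_n = √(4kTRB)
4kTRB = 4 × 1.38×10⁻²³ × 251 × 6.23×10¹ × 3.78×10⁶ = 3.26×10⁻¹² V²
V_n = √(3.26×10⁻¹²) = 1.81×10⁻⁶ V = 1.81 µV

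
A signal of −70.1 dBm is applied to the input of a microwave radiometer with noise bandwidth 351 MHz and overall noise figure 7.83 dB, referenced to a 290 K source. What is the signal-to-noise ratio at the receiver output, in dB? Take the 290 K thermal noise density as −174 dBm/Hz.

10.6 dB

Noise floor: N = −174 + 10 log₁₀(B) + NF
10 log₁₀(3.51×10⁸) = 85.45 dB
N = −174 + 85.45 + 7.83 = −80.72 dBm
SNR = P_sig − N = −70.1 − (−80.72) = 10.62 dB → 10.6 dB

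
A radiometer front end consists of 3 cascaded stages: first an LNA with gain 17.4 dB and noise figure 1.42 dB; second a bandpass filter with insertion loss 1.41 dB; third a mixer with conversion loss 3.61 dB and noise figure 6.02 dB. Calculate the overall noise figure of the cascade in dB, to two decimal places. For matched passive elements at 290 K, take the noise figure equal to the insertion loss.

Convert to linear (a loss of L dB is a gain of −L dB): F_i = 10^(NF_i/10), G_i = 10^(G_i,dB/10)
  Stage 1: F_1 = 10^(1.42/10) = 1.387, G_1 = 10^(17.4/10) = 54.95
  Stage 2: F_2 = 10^(1.41/10) = 1.384, G_2 = 10^(−1.41/10) = 0.7228
  Stage 3: F_3 = 10^(6.02/10) = 3.999, G_3 = 10^(−3.61/10) = 0.4355
Friis cascade:
  F = 1.387 + (1.384 − 1)/54.95 + (3.999 − 1)/39.72 = 1.469
NF = 10 log₁₀(1.469) = 1.67 dB

1.67 dB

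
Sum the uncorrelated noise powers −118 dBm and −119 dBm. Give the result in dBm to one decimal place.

−115.5 dBm

Convert to linear, add, convert back:
P₁ = 1.58×10⁻¹⁵ W, P₂ = 1.26×10⁻¹⁵ W
P_tot = 2.84×10⁻¹⁵ W → 10 log₁₀(P_tot / 10⁻³) = −115.5 dBm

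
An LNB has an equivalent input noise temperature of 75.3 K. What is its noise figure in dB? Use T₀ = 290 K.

1.00 dB

F = 1 + T_e/T₀ = 1 + 75.3/290 = 1.25966
NF = 10 log₁₀(1.25966) = 1.00 dB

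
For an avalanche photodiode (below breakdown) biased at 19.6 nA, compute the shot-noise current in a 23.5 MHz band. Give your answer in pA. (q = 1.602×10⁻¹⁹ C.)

384 pA

I_n = √(2qI·B)
2qI·B = 2 × 1.602×10⁻¹⁹ × 1.96×10⁻⁸ × 2.35×10⁷ = 1.48×10⁻¹⁹ A²
I_n = √(1.48×10⁻¹⁹) = 3.84×10⁻¹⁰ A = 384 pA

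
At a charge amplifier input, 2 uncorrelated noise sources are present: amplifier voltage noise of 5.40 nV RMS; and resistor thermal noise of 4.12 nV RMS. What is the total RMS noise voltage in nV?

6.79 nV

Uncorrelated sources add in power (mean-square): V_tot = √(ΣV_i²)
V_tot = √[(5.40×10⁻⁹)² + (4.12×10⁻⁹)²] = 6.79×10⁻⁹ V = 6.79 nV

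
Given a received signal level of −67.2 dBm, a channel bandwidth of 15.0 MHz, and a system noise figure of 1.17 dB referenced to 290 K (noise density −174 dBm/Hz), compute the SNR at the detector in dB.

Noise floor: N = −174 + 10 log₁₀(B) + NF
10 log₁₀(1.50×10⁷) = 71.76 dB
N = −174 + 71.76 + 1.17 = −101.07 dBm
SNR = P_sig − N = −67.2 − (−101.07) = 33.87 dB → 33.9 dB

33.9 dB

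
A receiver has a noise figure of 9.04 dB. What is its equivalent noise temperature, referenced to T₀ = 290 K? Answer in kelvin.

F = 10^(9.04/10) = 8.01678
T_e = (F − 1)·T₀ = (8.01678 − 1) × 290 = 2035 K

2035 K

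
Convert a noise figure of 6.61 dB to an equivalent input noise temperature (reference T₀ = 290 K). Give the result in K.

1039 K

F = 10^(6.61/10) = 4.58142
T_e = (F − 1)·T₀ = (4.58142 − 1) × 290 = 1039 K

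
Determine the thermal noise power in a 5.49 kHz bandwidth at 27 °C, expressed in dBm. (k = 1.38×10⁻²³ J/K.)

T = 27 °C + 273.15 = 300.15 K
P_n = kTB = 1.38×10⁻²³ × 300.15 × 5.49×10³ = 2.27×10⁻¹⁷ W
In dBm: 10 log₁₀(2.27×10⁻¹⁷ / 10⁻³) = −136.4 dBm

−136.4 dBm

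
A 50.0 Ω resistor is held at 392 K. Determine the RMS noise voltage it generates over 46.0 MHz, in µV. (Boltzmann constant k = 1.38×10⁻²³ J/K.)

V_n = √(4kTRB)
4kTRB = 4 × 1.38×10⁻²³ × 392 × 5.00×10¹ × 4.60×10⁷ = 4.98×10⁻¹¹ V²
V_n = √(4.98×10⁻¹¹) = 7.05×10⁻⁶ V = 7.05 µV

7.05 µV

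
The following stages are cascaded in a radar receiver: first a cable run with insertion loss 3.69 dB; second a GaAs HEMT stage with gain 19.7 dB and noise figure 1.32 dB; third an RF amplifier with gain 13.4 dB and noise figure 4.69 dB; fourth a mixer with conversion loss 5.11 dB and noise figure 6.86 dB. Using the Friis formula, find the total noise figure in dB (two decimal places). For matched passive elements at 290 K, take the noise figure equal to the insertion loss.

Convert to linear (a loss of L dB is a gain of −L dB): F_i = 10^(NF_i/10), G_i = 10^(G_i,dB/10)
  Stage 1: F_1 = 10^(3.69/10) = 2.339, G_1 = 10^(−3.69/10) = 0.4276
  Stage 2: F_2 = 10^(1.32/10) = 1.355, G_2 = 10^(19.7/10) = 93.33
  Stage 3: F_3 = 10^(4.69/10) = 2.944, G_3 = 10^(13.4/10) = 21.88
  Stage 4: F_4 = 10^(6.86/10) = 4.853, G_4 = 10^(−5.11/10) = 0.3083
Friis cascade:
  F = 2.339 + (1.355 − 1)/0.4276 + (2.944 − 1)/39.90 + (4.853 − 1)/873.0 = 3.223
NF = 10 log₁₀(3.223) = 5.08 dB

5.08 dB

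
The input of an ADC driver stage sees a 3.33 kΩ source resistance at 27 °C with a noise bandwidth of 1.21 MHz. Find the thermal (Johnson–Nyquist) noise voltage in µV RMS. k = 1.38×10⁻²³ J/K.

8.17 µV

T = 27 °C + 273.15 = 300.15 K
V_n = √(4kTRB)
4kTRB = 4 × 1.38×10⁻²³ × 300.15 × 3.33×10³ × 1.21×10⁶ = 6.68×10⁻¹¹ V²
V_n = √(6.68×10⁻¹¹) = 8.17×10⁻⁶ V = 8.17 µV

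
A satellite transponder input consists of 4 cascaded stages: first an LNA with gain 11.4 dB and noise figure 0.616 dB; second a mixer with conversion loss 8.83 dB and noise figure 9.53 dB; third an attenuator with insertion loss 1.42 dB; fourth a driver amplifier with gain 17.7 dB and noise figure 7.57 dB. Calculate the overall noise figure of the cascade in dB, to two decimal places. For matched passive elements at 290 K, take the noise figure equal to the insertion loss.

Convert to linear (a loss of L dB is a gain of −L dB): F_i = 10^(NF_i/10), G_i = 10^(G_i,dB/10)
  Stage 1: F_1 = 10^(0.616/10) = 1.152, G_1 = 10^(11.4/10) = 13.80
  Stage 2: F_2 = 10^(9.53/10) = 8.974, G_2 = 10^(−8.83/10) = 0.1309
  Stage 3: F_3 = 10^(1.42/10) = 1.387, G_3 = 10^(−1.42/10) = 0.7211
  Stage 4: F_4 = 10^(7.57/10) = 5.715, G_4 = 10^(17.7/10) = 58.88
Friis cascade:
  F = 1.152 + (8.974 − 1)/13.80 + (1.387 − 1)/1.807 + (5.715 − 1)/1.303 = 5.562
NF = 10 log₁₀(5.562) = 7.45 dB

7.45 dB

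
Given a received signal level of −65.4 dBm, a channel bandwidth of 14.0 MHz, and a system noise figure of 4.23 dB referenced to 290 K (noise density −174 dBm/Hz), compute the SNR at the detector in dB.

Noise floor: N = −174 + 10 log₁₀(B) + NF
10 log₁₀(1.40×10⁷) = 71.46 dB
N = −174 + 71.46 + 4.23 = −98.31 dBm
SNR = P_sig − N = −65.4 − (−98.31) = 32.91 dB → 32.9 dB

32.9 dB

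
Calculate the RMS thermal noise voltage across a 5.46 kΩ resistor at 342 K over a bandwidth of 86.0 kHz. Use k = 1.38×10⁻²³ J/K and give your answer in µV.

V_n = √(4kTRB)
4kTRB = 4 × 1.38×10⁻²³ × 342 × 5.46×10³ × 8.60×10⁴ = 8.86×10⁻¹² V²
V_n = √(8.86×10⁻¹²) = 2.98×10⁻⁶ V = 2.98 µV

2.98 µV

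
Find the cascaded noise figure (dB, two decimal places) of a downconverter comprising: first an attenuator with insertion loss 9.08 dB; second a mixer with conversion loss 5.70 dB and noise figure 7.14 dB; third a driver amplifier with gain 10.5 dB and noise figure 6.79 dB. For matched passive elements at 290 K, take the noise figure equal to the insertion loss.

Convert to linear (a loss of L dB is a gain of −L dB): F_i = 10^(NF_i/10), G_i = 10^(G_i,dB/10)
  Stage 1: F_1 = 10^(9.08/10) = 8.091, G_1 = 10^(−9.08/10) = 0.1236
  Stage 2: F_2 = 10^(7.14/10) = 5.176, G_2 = 10^(−5.70/10) = 0.2692
  Stage 3: F_3 = 10^(6.79/10) = 4.775, G_3 = 10^(10.5/10) = 11.22
Friis cascade:
  F = 8.091 + (5.176 − 1)/0.1236 + (4.775 − 1)/0.03327 = 155.4
NF = 10 log₁₀(155.4) = 21.91 dB

21.91 dB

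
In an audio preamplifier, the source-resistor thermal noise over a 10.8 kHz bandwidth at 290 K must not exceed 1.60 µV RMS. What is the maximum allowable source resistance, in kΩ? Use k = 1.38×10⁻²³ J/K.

14.8 kΩ

Johnson–Nyquist: V_n = √(4kTRB) ⇒ R = V_n² / (4kTB)
4kTB = 4 × 1.38×10⁻²³ × 290 × 1.08×10⁴ = 1.73×10⁻¹⁶
R = (1.60×10⁻⁶)² / 1.73×10⁻¹⁶ = 1.48×10⁴ Ω = 14.8 kΩ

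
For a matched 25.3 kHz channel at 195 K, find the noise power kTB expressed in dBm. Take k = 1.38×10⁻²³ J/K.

P_n = kTB = 1.38×10⁻²³ × 195 × 2.53×10⁴ = 6.81×10⁻¹⁷ W
In dBm: 10 log₁₀(6.81×10⁻¹⁷ / 10⁻³) = −131.7 dBm

−131.7 dBm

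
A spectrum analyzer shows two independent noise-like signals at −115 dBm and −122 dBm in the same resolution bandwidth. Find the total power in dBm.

−114.2 dBm

Convert to linear, add, convert back:
P₁ = 3.16×10⁻¹⁵ W, P₂ = 6.31×10⁻¹⁶ W
P_tot = 3.79×10⁻¹⁵ W → 10 log₁₀(P_tot / 10⁻³) = −114.2 dBm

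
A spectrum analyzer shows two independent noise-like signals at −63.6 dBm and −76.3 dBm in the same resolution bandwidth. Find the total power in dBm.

−63.4 dBm

Convert to linear, add, convert back:
P₁ = 4.37×10⁻¹⁰ W, P₂ = 2.34×10⁻¹¹ W
P_tot = 4.60×10⁻¹⁰ W → 10 log₁₀(P_tot / 10⁻³) = −63.4 dBm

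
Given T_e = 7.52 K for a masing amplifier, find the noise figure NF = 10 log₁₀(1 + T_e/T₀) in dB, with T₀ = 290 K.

F = 1 + T_e/T₀ = 1 + 7.52/290 = 1.02593
NF = 10 log₁₀(1.02593) = 0.111 dB

0.111 dB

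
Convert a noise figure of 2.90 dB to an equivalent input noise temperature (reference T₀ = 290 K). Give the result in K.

F = 10^(2.90/10) = 1.94984
T_e = (F − 1)·T₀ = (1.94984 − 1) × 290 = 275 K

275 K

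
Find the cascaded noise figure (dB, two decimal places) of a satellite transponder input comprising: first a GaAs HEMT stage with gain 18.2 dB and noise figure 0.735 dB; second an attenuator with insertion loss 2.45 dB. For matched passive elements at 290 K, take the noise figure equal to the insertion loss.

0.78 dB

Convert to linear (a loss of L dB is a gain of −L dB): F_i = 10^(NF_i/10), G_i = 10^(G_i,dB/10)
  Stage 1: F_1 = 10^(0.735/10) = 1.184, G_1 = 10^(18.2/10) = 66.07
  Stage 2: F_2 = 10^(2.45/10) = 1.758, G_2 = 10^(−2.45/10) = 0.5689
Friis cascade:
  F = 1.184 + (1.758 − 1)/66.07 = 1.196
NF = 10 log₁₀(1.196) = 0.78 dB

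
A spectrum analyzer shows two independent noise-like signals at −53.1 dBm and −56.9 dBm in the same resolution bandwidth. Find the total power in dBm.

Convert to linear, add, convert back:
P₁ = 4.90×10⁻⁹ W, P₂ = 2.04×10⁻⁹ W
P_tot = 6.94×10⁻⁹ W → 10 log₁₀(P_tot / 10⁻³) = −51.6 dBm

−51.6 dBm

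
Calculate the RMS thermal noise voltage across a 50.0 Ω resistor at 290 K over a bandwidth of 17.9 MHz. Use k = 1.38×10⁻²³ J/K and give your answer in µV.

V_n = √(4kTRB)
4kTRB = 4 × 1.38×10⁻²³ × 290 × 5.00×10¹ × 1.79×10⁷ = 1.43×10⁻¹¹ V²
V_n = √(1.43×10⁻¹¹) = 3.79×10⁻⁶ V = 3.79 µV

3.79 µV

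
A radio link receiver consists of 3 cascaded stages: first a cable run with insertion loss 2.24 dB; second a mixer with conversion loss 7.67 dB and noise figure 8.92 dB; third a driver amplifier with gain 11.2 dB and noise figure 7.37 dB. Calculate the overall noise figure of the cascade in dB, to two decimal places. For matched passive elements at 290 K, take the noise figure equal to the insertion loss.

17.54 dB

Convert to linear (a loss of L dB is a gain of −L dB): F_i = 10^(NF_i/10), G_i = 10^(G_i,dB/10)
  Stage 1: F_1 = 10^(2.24/10) = 1.675, G_1 = 10^(−2.24/10) = 0.5970
  Stage 2: F_2 = 10^(8.92/10) = 7.798, G_2 = 10^(−7.67/10) = 0.1710
  Stage 3: F_3 = 10^(7.37/10) = 5.458, G_3 = 10^(11.2/10) = 13.18
Friis cascade:
  F = 1.675 + (7.798 − 1)/0.5970 + (5.458 − 1)/0.1021 = 56.72
NF = 10 log₁₀(56.72) = 17.54 dB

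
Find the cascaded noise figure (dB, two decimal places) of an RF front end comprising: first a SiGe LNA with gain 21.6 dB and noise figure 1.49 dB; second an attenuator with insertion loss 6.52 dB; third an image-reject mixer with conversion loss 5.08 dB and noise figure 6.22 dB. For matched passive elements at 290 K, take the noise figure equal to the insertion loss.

1.85 dB

Convert to linear (a loss of L dB is a gain of −L dB): F_i = 10^(NF_i/10), G_i = 10^(G_i,dB/10)
  Stage 1: F_1 = 10^(1.49/10) = 1.409, G_1 = 10^(21.6/10) = 144.5
  Stage 2: F_2 = 10^(6.52/10) = 4.487, G_2 = 10^(−6.52/10) = 0.2228
  Stage 3: F_3 = 10^(6.22/10) = 4.188, G_3 = 10^(−5.08/10) = 0.3105
Friis cascade:
  F = 1.409 + (4.487 − 1)/144.5 + (4.188 − 1)/32.21 = 1.532
NF = 10 log₁₀(1.532) = 1.85 dB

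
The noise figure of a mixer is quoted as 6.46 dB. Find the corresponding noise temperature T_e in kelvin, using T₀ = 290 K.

994 K

F = 10^(6.46/10) = 4.42588
T_e = (F − 1)·T₀ = (4.42588 − 1) × 290 = 994 K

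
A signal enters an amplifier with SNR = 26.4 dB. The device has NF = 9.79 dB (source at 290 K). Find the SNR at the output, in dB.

By definition F = SNR_in/SNR_out, so in dB: SNR_out = SNR_in − NF
SNR_out = 26.4 − 9.79 = 16.61 dB

16.61 dB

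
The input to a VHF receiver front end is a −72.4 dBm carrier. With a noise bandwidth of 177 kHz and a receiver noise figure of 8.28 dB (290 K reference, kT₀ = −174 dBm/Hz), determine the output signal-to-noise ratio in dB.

Noise floor: N = −174 + 10 log₁₀(B) + NF
10 log₁₀(1.77×10⁵) = 52.48 dB
N = −174 + 52.48 + 8.28 = −113.24 dBm
SNR = P_sig − N = −72.4 − (−113.24) = 40.84 dB → 40.8 dB

40.8 dB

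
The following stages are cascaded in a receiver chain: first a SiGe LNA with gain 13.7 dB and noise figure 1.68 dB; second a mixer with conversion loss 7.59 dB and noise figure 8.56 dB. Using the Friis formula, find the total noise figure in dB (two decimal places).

Convert to linear (a loss of L dB is a gain of −L dB): F_i = 10^(NF_i/10), G_i = 10^(G_i,dB/10)
  Stage 1: F_1 = 10^(1.68/10) = 1.472, G_1 = 10^(13.7/10) = 23.44
  Stage 2: F_2 = 10^(8.56/10) = 7.178, G_2 = 10^(−7.59/10) = 0.1742
Friis cascade:
  F = 1.472 + (7.178 − 1)/23.44 = 1.736
NF = 10 log₁₀(1.736) = 2.40 dB

2.40 dB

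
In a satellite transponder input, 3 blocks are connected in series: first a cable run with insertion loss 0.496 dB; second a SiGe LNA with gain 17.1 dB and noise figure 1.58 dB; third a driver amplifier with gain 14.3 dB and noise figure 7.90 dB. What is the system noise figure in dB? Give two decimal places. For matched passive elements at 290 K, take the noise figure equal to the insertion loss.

Convert to linear (a loss of L dB is a gain of −L dB): F_i = 10^(NF_i/10), G_i = 10^(G_i,dB/10)
  Stage 1: F_1 = 10^(0.496/10) = 1.121, G_1 = 10^(−0.496/10) = 0.8921
  Stage 2: F_2 = 10^(1.58/10) = 1.439, G_2 = 10^(17.1/10) = 51.29
  Stage 3: F_3 = 10^(7.90/10) = 6.166, G_3 = 10^(14.3/10) = 26.92
Friis cascade:
  F = 1.121 + (1.439 − 1)/0.8921 + (6.166 − 1)/45.75 = 1.726
NF = 10 log₁₀(1.726) = 2.37 dB

2.37 dB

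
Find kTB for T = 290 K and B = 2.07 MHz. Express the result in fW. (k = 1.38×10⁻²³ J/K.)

P_n = kTB = 1.38×10⁻²³ × 290 × 2.07×10⁶ = 8.28×10⁻¹⁵ W = 8.28 fW

8.28 fW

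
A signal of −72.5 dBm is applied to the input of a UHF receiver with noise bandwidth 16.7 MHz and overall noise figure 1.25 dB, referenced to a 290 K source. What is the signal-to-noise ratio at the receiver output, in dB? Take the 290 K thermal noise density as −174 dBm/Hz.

28.0 dB

Noise floor: N = −174 + 10 log₁₀(B) + NF
10 log₁₀(1.67×10⁷) = 72.23 dB
N = −174 + 72.23 + 1.25 = −100.52 dBm
SNR = P_sig − N = −72.5 − (−100.52) = 28.02 dB → 28.0 dB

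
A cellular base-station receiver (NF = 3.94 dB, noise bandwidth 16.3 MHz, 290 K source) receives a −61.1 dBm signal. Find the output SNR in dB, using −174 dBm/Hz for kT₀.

36.8 dB

Noise floor: N = −174 + 10 log₁₀(B) + NF
10 log₁₀(1.63×10⁷) = 72.12 dB
N = −174 + 72.12 + 3.94 = −97.94 dBm
SNR = P_sig − N = −61.1 − (−97.94) = 36.84 dB → 36.8 dB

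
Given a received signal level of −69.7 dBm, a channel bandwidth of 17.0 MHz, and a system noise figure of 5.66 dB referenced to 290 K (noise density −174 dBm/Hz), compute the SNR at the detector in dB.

Noise floor: N = −174 + 10 log₁₀(B) + NF
10 log₁₀(1.70×10⁷) = 72.3 dB
N = −174 + 72.3 + 5.66 = −96.04 dBm
SNR = P_sig − N = −69.7 − (−96.04) = 26.34 dB → 26.3 dB

26.3 dB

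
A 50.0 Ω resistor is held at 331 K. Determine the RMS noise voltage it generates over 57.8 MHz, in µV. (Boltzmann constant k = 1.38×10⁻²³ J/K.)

V_n = √(4kTRB)
4kTRB = 4 × 1.38×10⁻²³ × 331 × 5.00×10¹ × 5.78×10⁷ = 5.28×10⁻¹¹ V²
V_n = √(5.28×10⁻¹¹) = 7.27×10⁻⁶ V = 7.27 µV

7.27 µV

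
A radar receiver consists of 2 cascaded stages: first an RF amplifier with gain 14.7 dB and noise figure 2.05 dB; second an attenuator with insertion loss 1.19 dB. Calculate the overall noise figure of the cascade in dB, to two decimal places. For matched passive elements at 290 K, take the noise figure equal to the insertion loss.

2.08 dB

Convert to linear (a loss of L dB is a gain of −L dB): F_i = 10^(NF_i/10), G_i = 10^(G_i,dB/10)
  Stage 1: F_1 = 10^(2.05/10) = 1.603, G_1 = 10^(14.7/10) = 29.51
  Stage 2: F_2 = 10^(1.19/10) = 1.315, G_2 = 10^(−1.19/10) = 0.7603
Friis cascade:
  F = 1.603 + (1.315 − 1)/29.51 = 1.614
NF = 10 log₁₀(1.614) = 2.08 dB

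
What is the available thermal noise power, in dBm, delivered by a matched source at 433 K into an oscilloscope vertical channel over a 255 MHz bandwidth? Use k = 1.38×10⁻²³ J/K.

−88.2 dBm

P_n = kTB = 1.38×10⁻²³ × 433 × 2.55×10⁸ = 1.52×10⁻¹² W
In dBm: 10 log₁₀(1.52×10⁻¹² / 10⁻³) = −88.2 dBm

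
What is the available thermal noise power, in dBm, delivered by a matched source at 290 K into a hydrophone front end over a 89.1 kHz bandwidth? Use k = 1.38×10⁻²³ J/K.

P_n = kTB = 1.38×10⁻²³ × 290 × 8.91×10⁴ = 3.57×10⁻¹⁶ W
In dBm: 10 log₁₀(3.57×10⁻¹⁶ / 10⁻³) = −124.5 dBm

−124.5 dBm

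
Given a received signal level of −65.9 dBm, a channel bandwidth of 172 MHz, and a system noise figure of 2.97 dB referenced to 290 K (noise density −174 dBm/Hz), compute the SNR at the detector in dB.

Noise floor: N = −174 + 10 log₁₀(B) + NF
10 log₁₀(1.72×10⁸) = 82.36 dB
N = −174 + 82.36 + 2.97 = −88.67 dBm
SNR = P_sig − N = −65.9 − (−88.67) = 22.77 dB → 22.8 dB

22.8 dB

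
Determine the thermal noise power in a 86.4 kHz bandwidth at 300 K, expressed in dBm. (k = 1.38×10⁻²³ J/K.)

P_n = kTB = 1.38×10⁻²³ × 300 × 8.64×10⁴ = 3.58×10⁻¹⁶ W
In dBm: 10 log₁₀(3.58×10⁻¹⁶ / 10⁻³) = −124.5 dBm

−124.5 dBm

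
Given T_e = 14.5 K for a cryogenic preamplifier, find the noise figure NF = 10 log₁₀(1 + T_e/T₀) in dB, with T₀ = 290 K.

0.212 dB

F = 1 + T_e/T₀ = 1 + 14.5/290 = 1.05
NF = 10 log₁₀(1.05) = 0.212 dB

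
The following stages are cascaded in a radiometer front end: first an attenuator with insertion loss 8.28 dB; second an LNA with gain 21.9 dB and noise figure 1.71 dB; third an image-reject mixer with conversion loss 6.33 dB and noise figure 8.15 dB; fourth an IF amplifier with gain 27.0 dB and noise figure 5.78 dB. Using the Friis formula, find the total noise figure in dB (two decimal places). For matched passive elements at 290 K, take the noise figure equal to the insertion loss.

Convert to linear (a loss of L dB is a gain of −L dB): F_i = 10^(NF_i/10), G_i = 10^(G_i,dB/10)
  Stage 1: F_1 = 10^(8.28/10) = 6.730, G_1 = 10^(−8.28/10) = 0.1486
  Stage 2: F_2 = 10^(1.71/10) = 1.483, G_2 = 10^(21.9/10) = 154.9
  Stage 3: F_3 = 10^(8.15/10) = 6.531, G_3 = 10^(−6.33/10) = 0.2328
  Stage 4: F_4 = 10^(5.78/10) = 3.784, G_4 = 10^(27.0/10) = 501.2
Friis cascade:
  F = 6.730 + (1.483 − 1)/0.1486 + (6.531 − 1)/23.01 + (3.784 − 1)/5.358 = 10.74
NF = 10 log₁₀(10.74) = 10.31 dB

10.31 dB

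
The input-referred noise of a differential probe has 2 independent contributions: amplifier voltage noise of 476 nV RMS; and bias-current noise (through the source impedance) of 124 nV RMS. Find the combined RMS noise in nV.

492 nV

Uncorrelated sources add in power (mean-square): V_tot = √(ΣV_i²)
V_tot = √[(4.76×10⁻⁷)² + (1.24×10⁻⁷)²] = 4.92×10⁻⁷ V = 492 nV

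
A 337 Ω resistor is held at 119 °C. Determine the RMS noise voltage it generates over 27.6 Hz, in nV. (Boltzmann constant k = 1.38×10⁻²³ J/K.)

T = 119 °C + 273.15 = 392.15 K
V_n = √(4kTRB)
4kTRB = 4 × 1.38×10⁻²³ × 392.15 × 3.37×10² × 2.76×10¹ = 2.01×10⁻¹⁶ V²
V_n = √(2.01×10⁻¹⁶) = 1.42×10⁻⁸ V = 14.2 nV

14.2 nV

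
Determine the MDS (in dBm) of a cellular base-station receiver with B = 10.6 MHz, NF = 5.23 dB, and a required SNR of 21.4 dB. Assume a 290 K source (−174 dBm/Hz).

Sensitivity = −174 + 10 log₁₀(B) + NF + SNR_min
= −174 + 70.25 + 5.23 + 21.4
= −77.12 dBm → −77.1 dBm

−77.1 dBm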